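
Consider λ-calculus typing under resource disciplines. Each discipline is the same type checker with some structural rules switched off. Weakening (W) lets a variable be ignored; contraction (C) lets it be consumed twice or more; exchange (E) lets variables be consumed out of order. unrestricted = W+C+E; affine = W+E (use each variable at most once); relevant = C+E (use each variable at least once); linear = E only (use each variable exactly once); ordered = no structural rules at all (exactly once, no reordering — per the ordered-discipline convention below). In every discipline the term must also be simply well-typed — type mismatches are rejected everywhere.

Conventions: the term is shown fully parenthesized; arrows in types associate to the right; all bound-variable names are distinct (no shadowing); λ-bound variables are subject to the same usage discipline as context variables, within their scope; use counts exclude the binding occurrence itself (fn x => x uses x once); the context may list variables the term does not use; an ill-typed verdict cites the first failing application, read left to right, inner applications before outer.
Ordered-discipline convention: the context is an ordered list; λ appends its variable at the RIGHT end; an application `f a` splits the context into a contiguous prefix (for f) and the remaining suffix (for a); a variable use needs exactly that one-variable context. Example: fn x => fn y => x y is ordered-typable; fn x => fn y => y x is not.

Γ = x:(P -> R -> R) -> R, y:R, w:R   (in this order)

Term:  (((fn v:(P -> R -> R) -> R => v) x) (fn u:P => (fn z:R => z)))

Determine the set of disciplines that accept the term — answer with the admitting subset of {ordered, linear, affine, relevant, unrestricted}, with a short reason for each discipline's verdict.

admitting disciplines: affine, unrestricted
usage: x: 1, y: 0, w: 0, v (bound): 1, u (bound): 0, z (bound): 1
left-to-right use order: v, x, z
typing: ✓ — R
ordered: ✗, unused: y, w, u — weakening required
linear: ✗, unused: y, w, u — weakening required
affine: ✓, at most one use each (x, y, w, v, u, z)
relevant: ✗, unused: y, w, u — weakening required
unrestricted: ✓, simply typable at R; W, C, E all held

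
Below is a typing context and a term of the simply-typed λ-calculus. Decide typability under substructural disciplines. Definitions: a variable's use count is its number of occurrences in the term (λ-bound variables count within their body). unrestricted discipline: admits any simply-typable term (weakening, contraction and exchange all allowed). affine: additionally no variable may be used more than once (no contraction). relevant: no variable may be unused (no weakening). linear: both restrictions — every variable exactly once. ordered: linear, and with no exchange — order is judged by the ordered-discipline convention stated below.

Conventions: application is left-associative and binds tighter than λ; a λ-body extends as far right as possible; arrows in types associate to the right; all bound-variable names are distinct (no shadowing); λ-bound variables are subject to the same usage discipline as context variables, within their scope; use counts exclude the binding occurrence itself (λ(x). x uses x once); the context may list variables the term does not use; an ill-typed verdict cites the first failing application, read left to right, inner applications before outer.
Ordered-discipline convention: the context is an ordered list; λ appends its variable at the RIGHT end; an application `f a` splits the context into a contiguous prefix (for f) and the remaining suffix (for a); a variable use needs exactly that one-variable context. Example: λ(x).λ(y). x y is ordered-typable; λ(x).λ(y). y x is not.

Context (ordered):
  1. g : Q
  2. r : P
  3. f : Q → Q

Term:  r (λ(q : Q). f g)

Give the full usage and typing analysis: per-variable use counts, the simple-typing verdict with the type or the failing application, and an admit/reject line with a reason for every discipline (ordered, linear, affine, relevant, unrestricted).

counts: g: 1; r: 1; f: 1; q [bound]: 0
use order (left to right): r, f, g
typing: ill-typed: non-arrow in function slot: P
ordered: ✗ — a type mismatch blocks all five
linear: ✗ — the type mismatch rejects it
affine: ✗ — not simply typable
relevant: ✗ — fails simple typing
unrestricted: ✗ — a type mismatch blocks all five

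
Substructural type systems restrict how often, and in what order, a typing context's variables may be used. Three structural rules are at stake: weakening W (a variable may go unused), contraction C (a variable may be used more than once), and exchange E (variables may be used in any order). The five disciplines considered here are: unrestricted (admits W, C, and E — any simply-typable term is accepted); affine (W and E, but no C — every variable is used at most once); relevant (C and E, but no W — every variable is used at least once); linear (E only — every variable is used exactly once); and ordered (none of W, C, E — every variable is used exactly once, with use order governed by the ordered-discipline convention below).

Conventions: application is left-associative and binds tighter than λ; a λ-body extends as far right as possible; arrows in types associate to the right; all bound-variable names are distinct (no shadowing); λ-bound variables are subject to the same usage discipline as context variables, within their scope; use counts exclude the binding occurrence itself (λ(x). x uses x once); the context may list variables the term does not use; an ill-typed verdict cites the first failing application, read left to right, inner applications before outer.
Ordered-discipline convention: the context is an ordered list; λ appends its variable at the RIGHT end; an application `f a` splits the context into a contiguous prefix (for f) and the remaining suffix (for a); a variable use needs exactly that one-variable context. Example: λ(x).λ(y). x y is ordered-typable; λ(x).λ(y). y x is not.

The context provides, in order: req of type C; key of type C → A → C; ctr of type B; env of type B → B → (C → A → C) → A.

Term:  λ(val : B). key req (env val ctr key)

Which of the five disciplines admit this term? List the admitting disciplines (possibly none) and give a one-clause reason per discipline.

admitted by: relevant, unrestricted
counts: req: 1, key: 2, ctr: 1, env: 1, val [bound]: 1
order of uses: key, req, env, val, ctr, key
typing: well-typed at B → C
ordered: ✗ — uses contraction: key ×2
linear: ✗ — uses contraction: key ×2
affine: ✗ — uses contraction: key ×2
relevant: ✓ — req, key, ctr, env, val: all used, weakening unneeded
unrestricted: ✓ — type-checks (B → C) and nothing is barred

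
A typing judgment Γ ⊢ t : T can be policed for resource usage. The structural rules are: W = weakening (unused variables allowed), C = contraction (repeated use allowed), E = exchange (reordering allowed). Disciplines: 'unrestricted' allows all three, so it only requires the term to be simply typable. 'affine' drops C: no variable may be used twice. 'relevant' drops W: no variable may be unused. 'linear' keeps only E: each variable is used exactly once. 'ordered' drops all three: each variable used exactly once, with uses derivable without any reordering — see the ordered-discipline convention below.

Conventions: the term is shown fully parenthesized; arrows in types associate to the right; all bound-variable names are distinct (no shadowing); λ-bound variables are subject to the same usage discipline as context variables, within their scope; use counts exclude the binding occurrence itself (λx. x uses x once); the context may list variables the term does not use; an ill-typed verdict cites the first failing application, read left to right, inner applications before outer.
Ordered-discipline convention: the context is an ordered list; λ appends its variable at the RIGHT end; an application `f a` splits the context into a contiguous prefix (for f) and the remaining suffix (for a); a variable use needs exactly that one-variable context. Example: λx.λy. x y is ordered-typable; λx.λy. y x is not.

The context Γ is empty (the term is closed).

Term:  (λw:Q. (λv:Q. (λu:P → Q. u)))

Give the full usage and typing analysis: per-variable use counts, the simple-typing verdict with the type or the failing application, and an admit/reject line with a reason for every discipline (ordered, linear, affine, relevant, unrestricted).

usage: w [bound]: 0×, v [bound]: 0×, u [bound]: 1×
use order (left to right): u
typing: well-typed — term : Q → Q → (P → Q) → P → Q
ordered: ✗ — needs weakening: w, v unused
linear: ✗ — needs weakening: w, v unused
affine: ✓ — at most one use each (w, v, u)
relevant: ✗ — needs weakening: w, v unused
unrestricted: ✓ — simply typable at Q → Q → (P → Q) → P → Q; W, C, E all held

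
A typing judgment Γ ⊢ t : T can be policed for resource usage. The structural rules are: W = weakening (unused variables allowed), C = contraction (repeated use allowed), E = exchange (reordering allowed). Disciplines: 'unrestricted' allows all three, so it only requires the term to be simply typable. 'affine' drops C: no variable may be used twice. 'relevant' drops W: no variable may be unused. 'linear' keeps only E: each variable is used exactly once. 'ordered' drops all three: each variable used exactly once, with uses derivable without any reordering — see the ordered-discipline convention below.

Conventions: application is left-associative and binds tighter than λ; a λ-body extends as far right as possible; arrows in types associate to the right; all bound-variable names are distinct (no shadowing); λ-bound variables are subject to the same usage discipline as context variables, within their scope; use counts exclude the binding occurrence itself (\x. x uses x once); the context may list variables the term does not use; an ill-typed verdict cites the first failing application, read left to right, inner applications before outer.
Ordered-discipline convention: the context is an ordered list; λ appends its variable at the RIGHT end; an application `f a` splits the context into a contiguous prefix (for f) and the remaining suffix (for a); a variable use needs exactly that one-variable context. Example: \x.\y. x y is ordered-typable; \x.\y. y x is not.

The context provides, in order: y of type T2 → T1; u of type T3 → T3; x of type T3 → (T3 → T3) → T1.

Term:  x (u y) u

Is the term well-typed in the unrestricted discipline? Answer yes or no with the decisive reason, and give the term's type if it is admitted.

no — a type mismatch blocks all five
usage: y: 1; u: 2; x: 1
uses in reading order: x, u, y, u
typing: ill-typed: argument of type T2 → T1 where T3 is required
all disciplines: ordered ✗ · linear ✗ · affine ✗ · relevant ✗ · unrestricted ✗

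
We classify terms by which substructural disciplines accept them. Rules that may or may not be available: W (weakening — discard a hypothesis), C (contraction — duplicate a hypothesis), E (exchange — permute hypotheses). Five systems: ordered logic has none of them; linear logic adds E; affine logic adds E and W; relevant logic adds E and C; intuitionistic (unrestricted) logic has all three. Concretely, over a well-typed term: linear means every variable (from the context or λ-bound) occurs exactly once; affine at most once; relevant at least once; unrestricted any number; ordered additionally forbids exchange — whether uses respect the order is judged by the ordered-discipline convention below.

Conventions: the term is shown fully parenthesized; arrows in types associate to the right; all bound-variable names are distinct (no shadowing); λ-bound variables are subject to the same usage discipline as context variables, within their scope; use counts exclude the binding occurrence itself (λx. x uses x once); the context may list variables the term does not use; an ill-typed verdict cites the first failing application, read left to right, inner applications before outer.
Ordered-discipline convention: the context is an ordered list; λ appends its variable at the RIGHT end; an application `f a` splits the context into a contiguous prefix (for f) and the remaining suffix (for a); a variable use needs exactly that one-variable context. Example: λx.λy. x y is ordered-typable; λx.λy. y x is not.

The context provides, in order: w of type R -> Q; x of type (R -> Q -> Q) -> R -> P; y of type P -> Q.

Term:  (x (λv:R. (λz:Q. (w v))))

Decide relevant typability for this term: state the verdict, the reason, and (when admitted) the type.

no — needs weakening: y, z unused
counts: w: 1, x: 1, y: 0, v [bound]: 1, z [bound]: 0
use order (left to right): x, w, v
typing: well-typed — term : R -> P
summary: ordered ✗ | linear ✗ | affine ✓ | relevant ✗ | unrestricted ✓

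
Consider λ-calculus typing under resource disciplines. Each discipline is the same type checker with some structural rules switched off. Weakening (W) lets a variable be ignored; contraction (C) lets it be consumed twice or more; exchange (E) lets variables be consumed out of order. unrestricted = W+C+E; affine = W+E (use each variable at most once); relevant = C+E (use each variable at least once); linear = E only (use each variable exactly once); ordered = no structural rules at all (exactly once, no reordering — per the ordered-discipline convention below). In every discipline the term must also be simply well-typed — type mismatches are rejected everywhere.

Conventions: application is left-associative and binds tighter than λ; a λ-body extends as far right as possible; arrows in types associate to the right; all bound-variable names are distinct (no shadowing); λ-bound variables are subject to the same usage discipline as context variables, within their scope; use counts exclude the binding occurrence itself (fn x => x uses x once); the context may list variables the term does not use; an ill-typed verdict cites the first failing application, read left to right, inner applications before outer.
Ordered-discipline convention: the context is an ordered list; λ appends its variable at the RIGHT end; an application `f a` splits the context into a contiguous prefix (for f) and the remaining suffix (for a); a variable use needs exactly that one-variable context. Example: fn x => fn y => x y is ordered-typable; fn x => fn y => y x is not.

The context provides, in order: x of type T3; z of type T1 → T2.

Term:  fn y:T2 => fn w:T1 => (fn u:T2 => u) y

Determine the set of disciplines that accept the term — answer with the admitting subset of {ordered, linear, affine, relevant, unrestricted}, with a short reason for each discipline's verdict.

admitted in: affine, unrestricted
use counts: x ×0; z ×0; y [bound] ×1; w [bound] ×0; u [bound] ×1
left-to-right use order: u, y
typing: well-typed at T2 → T1 → T2
ordered: ✗, needs weakening: x, z, w unused
linear: ✗, needs weakening: x, z, w unused
affine: ✓, none of x, z, y, w, u used more than once
relevant: ✗, needs weakening: x, z, w unused
unrestricted: ✓, type-checks (T2 → T1 → T2) and nothing is barred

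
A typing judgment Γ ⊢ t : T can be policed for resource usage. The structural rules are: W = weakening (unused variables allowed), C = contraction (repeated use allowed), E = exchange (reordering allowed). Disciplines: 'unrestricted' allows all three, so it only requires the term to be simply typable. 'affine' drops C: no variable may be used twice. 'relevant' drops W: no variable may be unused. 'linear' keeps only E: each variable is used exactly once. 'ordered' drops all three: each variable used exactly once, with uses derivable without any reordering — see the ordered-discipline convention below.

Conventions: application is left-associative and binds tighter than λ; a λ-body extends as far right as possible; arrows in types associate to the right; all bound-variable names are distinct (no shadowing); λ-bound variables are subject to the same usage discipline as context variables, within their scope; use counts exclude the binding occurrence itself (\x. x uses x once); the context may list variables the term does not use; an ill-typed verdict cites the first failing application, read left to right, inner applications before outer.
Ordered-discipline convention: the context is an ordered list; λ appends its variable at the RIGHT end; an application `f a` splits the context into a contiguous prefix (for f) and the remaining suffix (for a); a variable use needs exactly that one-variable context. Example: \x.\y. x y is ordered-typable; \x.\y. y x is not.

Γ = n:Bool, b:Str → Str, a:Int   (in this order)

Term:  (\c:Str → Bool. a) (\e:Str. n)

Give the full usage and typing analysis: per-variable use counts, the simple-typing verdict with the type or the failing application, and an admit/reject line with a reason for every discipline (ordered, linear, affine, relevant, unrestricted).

counts: n=1, b=0, a=1, c (bound)=0, e (bound)=0
left-to-right use order: a, n
typing: well-typed — term : Int
ordered ✗ (unused: b, c, e — weakening required)
linear ✗ (unused: b, c, e — weakening required)
affine ✓ (none of n, b, a, c, e used more than once)
relevant ✗ (unused: b, c, e — weakening required)
unrestricted ✓ (typability at Int is all that's needed)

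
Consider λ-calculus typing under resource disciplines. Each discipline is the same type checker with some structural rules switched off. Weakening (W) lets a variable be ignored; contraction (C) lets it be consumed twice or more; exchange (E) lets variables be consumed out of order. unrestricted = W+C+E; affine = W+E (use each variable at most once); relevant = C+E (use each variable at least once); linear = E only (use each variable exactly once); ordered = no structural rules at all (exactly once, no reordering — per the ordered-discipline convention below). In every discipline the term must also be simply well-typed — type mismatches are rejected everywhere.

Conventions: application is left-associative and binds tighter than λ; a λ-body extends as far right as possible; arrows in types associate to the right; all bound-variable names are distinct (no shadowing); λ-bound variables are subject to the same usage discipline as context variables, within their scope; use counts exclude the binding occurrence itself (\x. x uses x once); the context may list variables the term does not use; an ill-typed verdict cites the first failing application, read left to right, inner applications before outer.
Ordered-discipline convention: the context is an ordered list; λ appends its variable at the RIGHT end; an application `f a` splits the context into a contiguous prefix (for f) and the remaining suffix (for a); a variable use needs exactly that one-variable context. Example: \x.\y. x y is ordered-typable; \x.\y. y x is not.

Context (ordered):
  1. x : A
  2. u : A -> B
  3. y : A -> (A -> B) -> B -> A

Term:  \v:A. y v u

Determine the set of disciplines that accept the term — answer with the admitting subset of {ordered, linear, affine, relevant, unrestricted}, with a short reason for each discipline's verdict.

admitted by: affine, unrestricted
counts: x ×0, u ×1, y ×1, v (bound) ×1
order of uses: y, v, u
typing: ✓ — A -> B -> A
ordered: ✗, x never used (weakening)
linear: ✗, x never used (weakening)
affine: ✓, x, u, y, v: no repeats, contraction unneeded
relevant: ✗, x never used (weakening)
unrestricted: ✓, well-typed at A -> B -> A; no restrictions here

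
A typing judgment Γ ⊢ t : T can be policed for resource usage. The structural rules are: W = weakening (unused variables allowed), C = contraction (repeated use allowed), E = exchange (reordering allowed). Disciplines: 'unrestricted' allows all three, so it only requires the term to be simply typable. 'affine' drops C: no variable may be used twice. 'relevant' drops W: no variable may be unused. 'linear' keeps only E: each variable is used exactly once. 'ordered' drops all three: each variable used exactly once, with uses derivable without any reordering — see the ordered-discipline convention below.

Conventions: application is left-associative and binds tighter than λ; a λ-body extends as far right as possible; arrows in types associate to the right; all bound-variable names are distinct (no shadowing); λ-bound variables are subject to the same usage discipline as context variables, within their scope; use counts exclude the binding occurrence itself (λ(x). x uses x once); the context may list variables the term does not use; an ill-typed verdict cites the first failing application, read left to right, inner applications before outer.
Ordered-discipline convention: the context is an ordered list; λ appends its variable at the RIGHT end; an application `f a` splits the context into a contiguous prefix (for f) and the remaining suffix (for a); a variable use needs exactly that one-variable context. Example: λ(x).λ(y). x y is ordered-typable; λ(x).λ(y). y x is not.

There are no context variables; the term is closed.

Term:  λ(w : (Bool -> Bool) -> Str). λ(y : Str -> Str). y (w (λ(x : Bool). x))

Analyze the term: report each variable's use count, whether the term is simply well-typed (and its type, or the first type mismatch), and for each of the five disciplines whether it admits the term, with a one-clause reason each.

counts: w (λ-bound): 1×; y (λ-bound): 1×; x (λ-bound): 1×
uses in reading order: y, w, x
typing: well-typed — term : ((Bool -> Bool) -> Str) -> (Str -> Str) -> Str
ordered ✗ (no contiguous prefix/suffix split fits y, w, x)
linear ✓ (w, y, x: one use apiece)
affine ✓ (none of w, y, x used more than once)
relevant ✓ (every one of w, y, x appears)
unrestricted ✓ (well-typed at ((Bool -> Bool) -> Str) -> (Str -> Str) -> Str; no restrictions here)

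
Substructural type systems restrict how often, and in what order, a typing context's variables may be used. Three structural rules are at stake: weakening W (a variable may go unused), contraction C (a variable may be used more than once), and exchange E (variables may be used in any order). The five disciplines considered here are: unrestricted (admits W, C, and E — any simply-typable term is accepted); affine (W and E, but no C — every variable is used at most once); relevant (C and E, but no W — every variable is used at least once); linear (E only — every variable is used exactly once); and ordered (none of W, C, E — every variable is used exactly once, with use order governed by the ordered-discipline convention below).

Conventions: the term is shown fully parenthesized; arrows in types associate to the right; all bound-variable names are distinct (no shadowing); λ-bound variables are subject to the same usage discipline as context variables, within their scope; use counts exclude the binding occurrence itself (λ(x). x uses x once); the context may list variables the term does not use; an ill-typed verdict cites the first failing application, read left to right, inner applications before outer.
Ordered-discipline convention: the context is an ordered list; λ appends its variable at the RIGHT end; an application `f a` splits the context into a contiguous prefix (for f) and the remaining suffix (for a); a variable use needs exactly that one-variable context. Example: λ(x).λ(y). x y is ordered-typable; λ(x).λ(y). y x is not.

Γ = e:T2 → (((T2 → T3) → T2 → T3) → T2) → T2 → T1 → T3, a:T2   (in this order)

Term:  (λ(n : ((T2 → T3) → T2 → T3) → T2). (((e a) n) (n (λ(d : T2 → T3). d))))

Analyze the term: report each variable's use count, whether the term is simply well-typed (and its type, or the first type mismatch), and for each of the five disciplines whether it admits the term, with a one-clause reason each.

variable uses: e: 1×, a: 1×, n (bound): 2×, d (bound): 1×
order of uses: e, a, n, n, d
typing: well-typed at (((T2 → T3) → T2 → T3) → T2) → T1 → T3
ordered: ✗ — needs contraction — n ×2
linear: ✗ — needs contraction — n ×2
affine: ✗ — needs contraction — n ×2
relevant: ✓ — e, a, n, d: all used, weakening unneeded
unrestricted: ✓ — type-checks ((((T2 → T3) → T2 → T3) → T2) → T1 → T3) and nothing is barred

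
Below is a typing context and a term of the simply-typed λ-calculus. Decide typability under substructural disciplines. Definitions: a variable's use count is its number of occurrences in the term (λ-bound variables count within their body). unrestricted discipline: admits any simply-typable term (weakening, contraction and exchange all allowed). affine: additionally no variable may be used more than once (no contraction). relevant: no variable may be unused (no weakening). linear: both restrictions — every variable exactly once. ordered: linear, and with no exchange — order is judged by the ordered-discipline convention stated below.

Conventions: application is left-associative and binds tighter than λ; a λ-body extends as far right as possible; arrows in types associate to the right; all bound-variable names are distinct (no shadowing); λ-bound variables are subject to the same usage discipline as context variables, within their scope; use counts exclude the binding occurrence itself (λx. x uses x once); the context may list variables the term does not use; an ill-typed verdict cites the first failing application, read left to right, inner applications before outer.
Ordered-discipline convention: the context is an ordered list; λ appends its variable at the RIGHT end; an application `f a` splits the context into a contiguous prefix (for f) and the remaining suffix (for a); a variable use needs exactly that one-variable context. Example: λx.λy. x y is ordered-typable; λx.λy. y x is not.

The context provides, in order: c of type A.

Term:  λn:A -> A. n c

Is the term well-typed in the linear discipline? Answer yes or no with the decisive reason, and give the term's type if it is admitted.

yes — exactly-once usage across c, n; term : (A -> A) -> A
counts: c: 1; n (bound): 1
order of uses: n, c
typing: ✓ — (A -> A) -> A
per-discipline verdicts: ordered ✗ | linear ✓ | affine ✓ | relevant ✓ | unrestricted ✓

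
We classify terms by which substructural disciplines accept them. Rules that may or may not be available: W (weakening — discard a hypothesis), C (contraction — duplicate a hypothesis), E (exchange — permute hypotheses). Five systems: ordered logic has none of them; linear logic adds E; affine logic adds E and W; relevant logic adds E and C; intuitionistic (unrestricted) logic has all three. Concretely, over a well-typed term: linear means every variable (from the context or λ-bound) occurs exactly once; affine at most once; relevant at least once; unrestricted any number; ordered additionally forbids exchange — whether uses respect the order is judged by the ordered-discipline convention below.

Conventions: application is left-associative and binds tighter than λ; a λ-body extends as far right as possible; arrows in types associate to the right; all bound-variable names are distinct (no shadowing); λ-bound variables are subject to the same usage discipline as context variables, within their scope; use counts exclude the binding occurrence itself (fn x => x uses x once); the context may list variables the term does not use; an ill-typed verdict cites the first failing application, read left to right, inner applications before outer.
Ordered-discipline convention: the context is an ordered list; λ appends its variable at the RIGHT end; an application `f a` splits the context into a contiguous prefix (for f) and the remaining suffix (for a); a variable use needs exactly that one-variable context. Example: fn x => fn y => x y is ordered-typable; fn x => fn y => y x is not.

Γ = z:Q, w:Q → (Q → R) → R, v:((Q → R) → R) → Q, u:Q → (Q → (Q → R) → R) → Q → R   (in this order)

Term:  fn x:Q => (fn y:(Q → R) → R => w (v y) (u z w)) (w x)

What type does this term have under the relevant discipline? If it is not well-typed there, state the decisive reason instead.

term : Q → R
use counts: z=1; w=3; v=1; u=1; x (λ-bound)=1; y (λ-bound)=1
use order (left to right): w, v, y, u, z, w, w, x
typing: the term checks, with type Q → R
all disciplines: ordered ✗; linear ✗; affine ✗; relevant ✓; unrestricted ✓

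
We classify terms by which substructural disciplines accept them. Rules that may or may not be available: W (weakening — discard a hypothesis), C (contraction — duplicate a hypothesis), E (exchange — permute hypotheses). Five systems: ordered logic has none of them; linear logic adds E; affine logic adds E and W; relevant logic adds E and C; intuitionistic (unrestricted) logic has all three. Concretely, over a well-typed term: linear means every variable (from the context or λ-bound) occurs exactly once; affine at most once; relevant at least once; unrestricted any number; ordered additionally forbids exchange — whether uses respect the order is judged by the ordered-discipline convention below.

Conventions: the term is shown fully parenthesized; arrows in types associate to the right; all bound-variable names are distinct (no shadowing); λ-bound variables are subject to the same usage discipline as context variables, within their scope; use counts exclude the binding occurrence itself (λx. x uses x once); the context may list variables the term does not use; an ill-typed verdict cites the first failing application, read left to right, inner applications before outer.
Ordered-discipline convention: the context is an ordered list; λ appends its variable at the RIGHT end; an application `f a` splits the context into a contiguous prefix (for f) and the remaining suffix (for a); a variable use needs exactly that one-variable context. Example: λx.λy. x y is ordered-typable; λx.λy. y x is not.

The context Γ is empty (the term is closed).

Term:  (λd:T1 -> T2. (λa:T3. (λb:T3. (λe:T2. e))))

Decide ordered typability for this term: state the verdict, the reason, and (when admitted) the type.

no — unused: d, a, b — weakening required
use counts: d (bound): 0, a (bound): 0, b (bound): 0, e (bound): 1
left-to-right use order: e
typing: well-typed at (T1 -> T2) -> T3 -> T3 -> T2 -> T2
all disciplines: ordered ✗; linear ✗; affine ✓; relevant ✗; unrestricted ✓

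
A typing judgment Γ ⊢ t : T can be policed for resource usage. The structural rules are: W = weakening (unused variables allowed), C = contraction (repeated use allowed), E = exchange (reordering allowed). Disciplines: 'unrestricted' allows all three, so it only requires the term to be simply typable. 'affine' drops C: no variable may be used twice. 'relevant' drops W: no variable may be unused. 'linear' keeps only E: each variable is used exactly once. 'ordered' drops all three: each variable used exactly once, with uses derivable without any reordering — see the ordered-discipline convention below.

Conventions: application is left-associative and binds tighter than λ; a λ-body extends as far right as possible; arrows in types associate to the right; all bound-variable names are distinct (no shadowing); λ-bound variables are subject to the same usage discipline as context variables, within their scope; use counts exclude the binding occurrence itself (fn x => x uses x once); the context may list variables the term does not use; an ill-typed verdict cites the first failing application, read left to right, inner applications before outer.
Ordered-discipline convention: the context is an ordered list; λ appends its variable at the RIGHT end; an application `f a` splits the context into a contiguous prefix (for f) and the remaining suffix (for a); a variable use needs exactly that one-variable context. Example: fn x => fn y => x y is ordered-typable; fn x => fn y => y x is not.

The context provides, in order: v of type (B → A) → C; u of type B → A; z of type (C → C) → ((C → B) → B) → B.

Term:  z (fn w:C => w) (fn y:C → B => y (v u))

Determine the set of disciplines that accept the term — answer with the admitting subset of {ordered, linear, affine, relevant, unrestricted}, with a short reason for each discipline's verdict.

admitted in: linear, affine, relevant, unrestricted
usage: v: 1; u: 1; z: 1; w (bound): 1; y (bound): 1
uses in reading order: z, w, y, v, u
typing: ✓ — B
ordered: ✗ — no contiguous prefix/suffix split fits z, w, y, v, u
linear: ✓ — exactly-once usage across v, u, z, w, y
affine: ✓ — no duplicate uses among v, u, z, w, y
relevant: ✓ — at least one use each (v, u, z, w, y)
unrestricted: ✓ — well-typed at B; no restrictions here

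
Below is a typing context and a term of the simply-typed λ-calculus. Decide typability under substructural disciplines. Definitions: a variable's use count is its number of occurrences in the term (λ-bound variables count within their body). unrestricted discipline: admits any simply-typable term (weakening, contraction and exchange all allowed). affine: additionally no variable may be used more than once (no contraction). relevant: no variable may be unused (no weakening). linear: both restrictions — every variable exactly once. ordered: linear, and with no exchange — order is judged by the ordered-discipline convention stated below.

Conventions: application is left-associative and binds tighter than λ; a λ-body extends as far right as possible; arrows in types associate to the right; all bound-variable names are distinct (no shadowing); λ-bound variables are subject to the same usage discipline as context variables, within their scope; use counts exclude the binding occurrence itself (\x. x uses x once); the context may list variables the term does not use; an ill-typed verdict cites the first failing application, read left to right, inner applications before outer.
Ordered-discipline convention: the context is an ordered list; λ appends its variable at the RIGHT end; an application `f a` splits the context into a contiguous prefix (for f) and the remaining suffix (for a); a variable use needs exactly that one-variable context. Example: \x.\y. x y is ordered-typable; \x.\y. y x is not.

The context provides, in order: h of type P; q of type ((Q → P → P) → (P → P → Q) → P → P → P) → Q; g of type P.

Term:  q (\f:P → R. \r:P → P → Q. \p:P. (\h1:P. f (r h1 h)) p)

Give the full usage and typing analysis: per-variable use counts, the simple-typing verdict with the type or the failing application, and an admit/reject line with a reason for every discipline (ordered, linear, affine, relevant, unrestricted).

use counts: h: 1×, q: 1×, g: 0×, f [bound]: 1×, r [bound]: 1×, p [bound]: 1×, h1 [bound]: 1×
order of uses: q, f, r, h1, h, p
typing: ill-typed: argument of type Q where P is required
ordered: ✗ — the type mismatch rejects it
linear: ✗ — not simply typable
affine: ✗ — fails simple typing
relevant: ✗ — a type mismatch blocks all five
unrestricted: ✗ — the type mismatch rejects it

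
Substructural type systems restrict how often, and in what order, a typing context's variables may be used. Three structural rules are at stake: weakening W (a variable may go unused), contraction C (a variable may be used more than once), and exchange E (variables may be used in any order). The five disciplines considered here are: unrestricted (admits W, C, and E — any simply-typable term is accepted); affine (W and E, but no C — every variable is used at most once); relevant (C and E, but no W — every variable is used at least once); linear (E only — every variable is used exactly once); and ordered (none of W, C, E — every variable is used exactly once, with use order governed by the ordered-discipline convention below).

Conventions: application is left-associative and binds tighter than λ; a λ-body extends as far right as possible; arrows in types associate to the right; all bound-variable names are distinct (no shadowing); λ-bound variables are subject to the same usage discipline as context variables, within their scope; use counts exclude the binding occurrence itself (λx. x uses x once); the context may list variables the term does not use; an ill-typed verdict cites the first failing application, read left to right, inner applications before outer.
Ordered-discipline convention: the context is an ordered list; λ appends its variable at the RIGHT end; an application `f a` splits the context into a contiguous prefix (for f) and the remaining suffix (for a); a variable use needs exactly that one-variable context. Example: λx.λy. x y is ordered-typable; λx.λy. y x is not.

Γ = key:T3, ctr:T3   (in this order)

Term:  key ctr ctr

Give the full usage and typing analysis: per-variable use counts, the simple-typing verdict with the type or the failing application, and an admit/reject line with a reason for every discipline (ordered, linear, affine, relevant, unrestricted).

usage: key: 1; ctr: 2
uses in reading order: key, ctr, ctr
typing: ill-typed: non-arrow in function slot: T3
ordered: ✗, a type mismatch blocks all five
linear: ✗, the type mismatch rejects it
affine: ✗, not simply typable
relevant: ✗, fails simple typing
unrestricted: ✗, a type mismatch blocks all five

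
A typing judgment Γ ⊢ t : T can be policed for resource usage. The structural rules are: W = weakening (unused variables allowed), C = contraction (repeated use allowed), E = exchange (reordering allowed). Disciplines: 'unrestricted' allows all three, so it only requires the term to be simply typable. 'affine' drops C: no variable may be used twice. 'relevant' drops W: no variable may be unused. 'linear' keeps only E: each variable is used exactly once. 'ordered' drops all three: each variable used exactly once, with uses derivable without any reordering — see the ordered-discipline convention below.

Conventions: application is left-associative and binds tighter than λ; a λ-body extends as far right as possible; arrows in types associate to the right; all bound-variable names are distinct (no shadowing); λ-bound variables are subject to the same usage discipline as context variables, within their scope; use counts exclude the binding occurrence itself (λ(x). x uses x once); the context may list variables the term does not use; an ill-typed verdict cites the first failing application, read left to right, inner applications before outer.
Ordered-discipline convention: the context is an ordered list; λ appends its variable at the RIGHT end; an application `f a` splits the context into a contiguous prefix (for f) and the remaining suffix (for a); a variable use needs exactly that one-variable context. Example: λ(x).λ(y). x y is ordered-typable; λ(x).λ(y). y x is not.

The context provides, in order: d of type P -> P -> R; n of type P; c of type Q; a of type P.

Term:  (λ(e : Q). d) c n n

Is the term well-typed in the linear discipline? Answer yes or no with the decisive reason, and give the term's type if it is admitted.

no — repeated use of n ×2; needs weakening: a, e unused
use counts: d ×1, n ×2, c ×1, a ×0, e (λ-bound) ×0
use order (left to right): d, c, n, n
typing: well-typed at R
across the five disciplines: ordered ✗, linear ✗, affine ✗, relevant ✗, unrestricted ✓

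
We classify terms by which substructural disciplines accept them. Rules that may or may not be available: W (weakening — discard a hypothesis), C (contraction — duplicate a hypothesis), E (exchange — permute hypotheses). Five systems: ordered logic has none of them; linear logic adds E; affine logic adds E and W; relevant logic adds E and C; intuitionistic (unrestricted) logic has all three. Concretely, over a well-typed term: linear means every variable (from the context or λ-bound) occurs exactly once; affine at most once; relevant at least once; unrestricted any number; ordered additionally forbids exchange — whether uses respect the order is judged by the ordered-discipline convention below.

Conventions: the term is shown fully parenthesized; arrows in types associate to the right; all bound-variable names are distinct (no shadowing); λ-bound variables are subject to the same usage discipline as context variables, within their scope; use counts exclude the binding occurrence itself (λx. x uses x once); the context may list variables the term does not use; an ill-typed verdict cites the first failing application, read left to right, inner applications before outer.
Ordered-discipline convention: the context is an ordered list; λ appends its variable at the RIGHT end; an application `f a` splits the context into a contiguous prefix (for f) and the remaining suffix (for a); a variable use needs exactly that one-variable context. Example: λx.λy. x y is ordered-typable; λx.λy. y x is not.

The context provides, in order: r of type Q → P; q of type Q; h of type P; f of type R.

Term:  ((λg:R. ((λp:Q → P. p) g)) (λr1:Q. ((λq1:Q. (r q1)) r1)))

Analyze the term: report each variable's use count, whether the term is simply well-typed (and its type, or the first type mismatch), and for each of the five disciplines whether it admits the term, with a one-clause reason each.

counts: r: 1; q: 0; h: 0; f: 0; g (bound): 1; p (bound): 1; r1 (bound): 1; q1 (bound): 1
left-to-right use order: p, g, r, q1, r1
typing: ill-typed: argument of type R where Q → P is required
ordered: ✗, fails simple typing
linear: ✗, a type mismatch blocks all five
affine: ✗, the type mismatch rejects it
relevant: ✗, not simply typable
unrestricted: ✗, fails simple typing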